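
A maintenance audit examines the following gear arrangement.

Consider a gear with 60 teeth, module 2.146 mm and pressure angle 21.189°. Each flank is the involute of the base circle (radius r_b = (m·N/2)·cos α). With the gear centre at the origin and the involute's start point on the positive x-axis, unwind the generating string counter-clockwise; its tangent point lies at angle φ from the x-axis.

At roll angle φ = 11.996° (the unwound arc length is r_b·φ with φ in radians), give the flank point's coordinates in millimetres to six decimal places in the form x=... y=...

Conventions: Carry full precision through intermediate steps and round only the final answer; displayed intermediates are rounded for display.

single-mesh involute tooth geometry (60T wheel at module 2.146)
pitch radius r_p = m·N/2 = 2.146·60/2 = 64.380000
base radius r_b = r_p·cos α = 64.380000·cos 21.189° = 60.027475
roll angle φ = 11.996° = 0.20936970 rad
x = r_b·(cos φ + φ·sin φ) = 61.328764
y = r_b·(sin φ − φ·cos φ) = 0.182838

x=61.328764 y=0.182838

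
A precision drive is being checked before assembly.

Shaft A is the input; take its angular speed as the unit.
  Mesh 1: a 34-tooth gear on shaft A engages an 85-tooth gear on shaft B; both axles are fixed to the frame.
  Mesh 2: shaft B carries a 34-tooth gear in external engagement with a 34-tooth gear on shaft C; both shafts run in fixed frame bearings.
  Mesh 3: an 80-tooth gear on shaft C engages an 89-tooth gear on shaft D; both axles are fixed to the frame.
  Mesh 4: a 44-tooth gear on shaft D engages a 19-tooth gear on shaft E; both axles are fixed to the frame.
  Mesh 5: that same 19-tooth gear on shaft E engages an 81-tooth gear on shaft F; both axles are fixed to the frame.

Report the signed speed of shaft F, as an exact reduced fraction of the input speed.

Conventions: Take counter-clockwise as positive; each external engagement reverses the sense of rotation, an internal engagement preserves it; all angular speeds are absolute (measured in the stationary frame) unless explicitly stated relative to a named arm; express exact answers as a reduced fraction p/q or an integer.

-1408/7209

5-mesh fixed-axis compound train (all bearings frame-fixed)
mesh 1 [34T→85T]: |ω|/ω_in = 1×34/85 = 2/5, sense flips to −
mesh 2 [34T→34T]: |ω|/ω_in = (2/5)×34/34 = 2/5, sense flips to +
mesh 3 [80T→89T]: |ω|/ω_in = (2/5)×80/89 = 32/89, sense flips to −
mesh 4 [44T→19T]: |ω|/ω_in = (32/89)×44/19 = 1408/1691, sense flips to +
mesh 5 [19T→81T]: |ω|/ω_in = (1408/1691)×19/81 = 1408/7209, sense flips to −
signed output speed (× input speed) = -1408/7209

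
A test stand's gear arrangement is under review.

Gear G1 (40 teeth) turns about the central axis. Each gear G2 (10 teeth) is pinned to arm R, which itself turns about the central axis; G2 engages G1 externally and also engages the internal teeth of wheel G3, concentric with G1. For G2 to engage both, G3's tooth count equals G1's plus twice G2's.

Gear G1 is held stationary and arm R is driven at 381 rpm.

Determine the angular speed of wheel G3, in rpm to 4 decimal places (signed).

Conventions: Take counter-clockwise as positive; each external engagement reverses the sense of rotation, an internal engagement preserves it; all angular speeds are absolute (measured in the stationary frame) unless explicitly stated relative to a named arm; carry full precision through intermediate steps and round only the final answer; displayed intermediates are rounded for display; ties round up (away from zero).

+635.0000 rpm

class = planetary set [G3 = 40+2·10 = 60; Willis about the carrier]
normalise by the input: solve with ω_arm = 1, then scale by 381 rpm
ring teeth: 40 + 2·10 = 60
40(ω_sun−ω_arm) = −60(ω_ring−ω_arm),  ω_sun = 0, ω_arm = 1
ω_ring = 1 − (40/60)(0−1) = 5/3
scale: ω_ring = 5/3 × 381 rpm = +635.0000 rpm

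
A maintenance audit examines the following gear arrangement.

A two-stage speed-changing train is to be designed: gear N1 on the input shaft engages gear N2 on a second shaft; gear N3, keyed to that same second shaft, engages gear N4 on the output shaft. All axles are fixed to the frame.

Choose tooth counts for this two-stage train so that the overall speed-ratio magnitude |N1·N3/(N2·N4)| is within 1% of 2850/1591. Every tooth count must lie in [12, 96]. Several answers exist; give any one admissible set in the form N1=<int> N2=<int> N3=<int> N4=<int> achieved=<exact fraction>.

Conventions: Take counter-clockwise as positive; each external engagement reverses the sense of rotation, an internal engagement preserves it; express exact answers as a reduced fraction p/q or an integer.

topology: fixed-axis compound train — 2 stages, target 2850/1591
target = 2850/1591 in lowest terms: an exact hit needs N1·N3 = k·2850 and N2·N4 = k·1591 for one integer k, every count in [12, 96]; additionally prefer no 1:1 stage (N1 ≠ N2, N3 ≠ N4)
k = 1: N1·N3 = 2850 = 30·95, N2·N4 = 1591 = 37·43
achieved = 30·95/(37·43) = 2850/1591; |achieved − target| = 0 ≤ 57/3182 ✓

N1=30 N2=37 N3=95 N4=43 achieved=2850/1591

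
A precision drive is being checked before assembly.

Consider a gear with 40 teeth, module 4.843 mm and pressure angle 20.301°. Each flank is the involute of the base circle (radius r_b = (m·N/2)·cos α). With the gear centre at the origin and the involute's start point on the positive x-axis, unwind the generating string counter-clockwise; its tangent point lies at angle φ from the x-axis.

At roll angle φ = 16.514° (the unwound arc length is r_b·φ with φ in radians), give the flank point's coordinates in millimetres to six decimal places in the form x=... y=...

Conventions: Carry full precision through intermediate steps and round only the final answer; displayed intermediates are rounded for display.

x=94.538641 y=0.719033

recognized (one wheel, involute flank): single-mesh tooth geometry, m = 4.843, N = 40
pitch radius r_p = m·N/2 = 4.843·40/2 = 96.860000
base radius r_b = r_p·cos α = 96.860000·cos 20.301° = 90.843336
roll angle φ = 16.514° = 0.28822367 rad
x = r_b·(cos φ + φ·sin φ) = 94.538641
y = r_b·(sin φ − φ·cos φ) = 0.719033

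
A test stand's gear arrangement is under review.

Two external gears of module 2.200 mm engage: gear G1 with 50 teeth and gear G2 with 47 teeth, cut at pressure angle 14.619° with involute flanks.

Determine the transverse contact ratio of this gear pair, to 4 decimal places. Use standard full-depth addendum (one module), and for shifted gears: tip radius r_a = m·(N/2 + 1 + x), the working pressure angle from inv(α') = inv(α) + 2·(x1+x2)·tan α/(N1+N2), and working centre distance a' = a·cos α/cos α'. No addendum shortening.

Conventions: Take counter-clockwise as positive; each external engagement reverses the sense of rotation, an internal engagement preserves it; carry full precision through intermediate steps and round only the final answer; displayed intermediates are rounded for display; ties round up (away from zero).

2.1083

single-mesh involute tooth geometry (50T engaging 47T at module 2.200)
base radii: r_b1 = 53.219404, r_b2 = 50.026240
tip radii: r_a1 = 57.200000, r_a2 = 53.900000
no profile shift: α' = α, a' = a
action lengths: √(r_a1²−r_b1²) = 20.965091, √(r_a2²−r_b2²) = 20.064529
base pitch p_b = π·m·cos α = 6.687748
CR = (20.965091 + 20.064529 − 106.700000·sin 14.61900°)/6.687748 = 2.108270
contact ratio ≈ 2.1083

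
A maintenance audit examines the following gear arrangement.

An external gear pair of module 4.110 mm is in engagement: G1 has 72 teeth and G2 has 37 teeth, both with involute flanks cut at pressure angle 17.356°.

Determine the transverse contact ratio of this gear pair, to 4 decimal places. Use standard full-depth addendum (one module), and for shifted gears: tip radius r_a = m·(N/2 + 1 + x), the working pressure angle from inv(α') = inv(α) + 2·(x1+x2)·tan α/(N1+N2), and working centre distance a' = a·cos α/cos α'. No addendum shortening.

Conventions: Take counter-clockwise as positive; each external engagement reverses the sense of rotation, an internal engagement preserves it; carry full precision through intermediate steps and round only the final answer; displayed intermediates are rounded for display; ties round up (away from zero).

recognized (one external pair, fixed centres): single-mesh tooth geometry, m = 4.110, N1 = 72, N2 = 37
base radii: r_b1 = 141.223336, r_b2 = 72.573103
tip radii: r_a1 = 152.070000, r_a2 = 80.145000
no profile shift: α' = α, a' = a
action lengths: √(r_a1²−r_b1²) = 56.402609, √(r_a2²−r_b2²) = 34.005378
base pitch p_b = π·m·cos α = 12.324061
CR = (56.402609 + 34.005378 − 223.995000·sin 17.35600°)/12.324061 = 1.914021
contact ratio ≈ 1.9140

1.9140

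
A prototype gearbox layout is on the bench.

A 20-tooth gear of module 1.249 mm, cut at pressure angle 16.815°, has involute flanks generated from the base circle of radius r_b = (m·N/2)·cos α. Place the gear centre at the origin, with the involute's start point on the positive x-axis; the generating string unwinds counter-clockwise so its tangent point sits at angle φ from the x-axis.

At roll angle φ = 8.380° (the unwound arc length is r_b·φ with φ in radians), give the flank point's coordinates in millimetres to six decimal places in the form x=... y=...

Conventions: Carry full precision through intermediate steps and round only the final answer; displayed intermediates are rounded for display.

x=12.083171 y=0.012442

class = single-mesh tooth geometry [base-circle involute, m = 1.249, 20T]
pitch radius r_p = m·N/2 = 1.249·20/2 = 12.490000
base radius r_b = r_p·cos α = 12.490000·cos 16.815° = 11.955975
roll angle φ = 8.380° = 0.14625859 rad
x = r_b·(cos φ + φ·sin φ) = 12.083171
y = r_b·(sin φ − φ·cos φ) = 0.012442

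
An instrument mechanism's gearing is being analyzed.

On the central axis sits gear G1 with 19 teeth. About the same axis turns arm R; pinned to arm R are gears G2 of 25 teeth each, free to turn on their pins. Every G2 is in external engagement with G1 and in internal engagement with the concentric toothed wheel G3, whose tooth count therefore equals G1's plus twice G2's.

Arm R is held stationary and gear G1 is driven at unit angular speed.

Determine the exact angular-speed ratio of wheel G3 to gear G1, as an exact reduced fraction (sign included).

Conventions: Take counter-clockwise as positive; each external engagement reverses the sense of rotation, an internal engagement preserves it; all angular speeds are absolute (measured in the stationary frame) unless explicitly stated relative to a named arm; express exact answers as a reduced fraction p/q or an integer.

-19/69

class = planetary set [G3 = 19+2·25 = 69; Willis about the carrier]
ring teeth: 19 + 2·25 = 69
19(ω_sun−ω_arm) = −69(ω_ring−ω_arm),  ω_arm = 0, ω_sun = 1
ω_ring = 0 − (19/69)(1−0) = -19/69
ω_out/ω_in = -19/69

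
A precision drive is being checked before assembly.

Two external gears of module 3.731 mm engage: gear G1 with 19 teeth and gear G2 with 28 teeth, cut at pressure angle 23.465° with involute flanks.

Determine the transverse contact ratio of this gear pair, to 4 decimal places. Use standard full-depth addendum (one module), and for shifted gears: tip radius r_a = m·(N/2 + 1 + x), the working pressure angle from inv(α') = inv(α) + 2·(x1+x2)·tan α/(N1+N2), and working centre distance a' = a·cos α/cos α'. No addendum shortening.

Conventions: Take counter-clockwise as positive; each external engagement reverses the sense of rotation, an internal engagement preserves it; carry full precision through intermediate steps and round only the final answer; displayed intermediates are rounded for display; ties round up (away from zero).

recognized (one external pair, fixed centres): single-mesh tooth geometry, m = 3.731, N1 = 19, N2 = 28
base radii: r_b1 = 32.513363, r_b2 = 47.914430
tip radii: r_a1 = 39.175500, r_a2 = 55.965000
no profile shift: α' = α, a' = a
action lengths: √(r_a1²−r_b1²) = 21.854084, √(r_a2²−r_b2²) = 28.918655
base pitch p_b = π·m·cos α = 10.751973
CR = (21.854084 + 28.918655 − 87.678500·sin 23.46500°)/10.751973 = 1.475091
contact ratio ≈ 1.4751

1.4751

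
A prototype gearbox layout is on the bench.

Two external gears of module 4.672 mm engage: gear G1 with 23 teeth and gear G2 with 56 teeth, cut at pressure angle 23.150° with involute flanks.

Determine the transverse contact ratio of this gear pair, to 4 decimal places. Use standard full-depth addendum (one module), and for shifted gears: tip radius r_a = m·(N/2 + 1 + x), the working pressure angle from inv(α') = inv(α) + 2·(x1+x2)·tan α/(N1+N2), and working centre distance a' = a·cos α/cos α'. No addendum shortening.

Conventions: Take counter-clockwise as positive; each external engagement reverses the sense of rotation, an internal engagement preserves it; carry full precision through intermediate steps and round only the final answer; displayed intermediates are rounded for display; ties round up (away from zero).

1.5528

recognized (one external pair, fixed centres): single-mesh tooth geometry, m = 4.672, N1 = 23, N2 = 56
base radii: r_b1 = 49.401755, r_b2 = 120.282535
tip radii: r_a1 = 58.400000, r_a2 = 135.488000
no profile shift: α' = α, a' = a
action lengths: √(r_a1²−r_b1²) = 31.145250, √(r_a2²−r_b2²) = 62.362729
base pitch p_b = π·m·cos α = 13.495669
CR = (31.145250 + 62.362729 − 184.544000·sin 23.15000°)/13.495669 = 1.552825
contact ratio ≈ 1.5528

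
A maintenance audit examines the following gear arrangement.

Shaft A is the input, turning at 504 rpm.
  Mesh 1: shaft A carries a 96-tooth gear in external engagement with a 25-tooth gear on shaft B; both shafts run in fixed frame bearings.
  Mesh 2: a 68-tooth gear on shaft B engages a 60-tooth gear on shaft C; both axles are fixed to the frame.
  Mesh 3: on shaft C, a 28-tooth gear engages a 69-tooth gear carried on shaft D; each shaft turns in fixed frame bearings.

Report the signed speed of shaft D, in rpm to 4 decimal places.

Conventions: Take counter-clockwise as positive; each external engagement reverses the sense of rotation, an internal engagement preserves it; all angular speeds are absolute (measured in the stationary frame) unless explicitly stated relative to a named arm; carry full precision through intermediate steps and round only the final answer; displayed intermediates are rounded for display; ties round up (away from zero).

-890.0786 rpm

3-mesh fixed-axis compound train (all bearings frame-fixed)
mesh 1 [96T→25T]: ω = 504.0000×96/25 = 1935.3600 rpm, sense flips to −
mesh 2 [68T→60T]: ω = 1935.3600×68/60 = 2193.4080 rpm, sense flips to +
mesh 3 [28T→69T]: ω = 2193.4080×28/69 = 890.0786 rpm, sense flips to −
signed output speed = -890.0786 rpm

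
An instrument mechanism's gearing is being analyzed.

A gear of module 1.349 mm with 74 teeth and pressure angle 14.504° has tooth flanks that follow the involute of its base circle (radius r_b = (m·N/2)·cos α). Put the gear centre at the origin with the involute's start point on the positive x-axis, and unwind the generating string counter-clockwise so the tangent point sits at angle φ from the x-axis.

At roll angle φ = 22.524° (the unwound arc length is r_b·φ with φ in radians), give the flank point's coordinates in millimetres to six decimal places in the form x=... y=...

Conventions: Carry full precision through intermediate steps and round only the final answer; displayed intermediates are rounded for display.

x=51.913158 y=0.963537

single-mesh involute tooth geometry (74T wheel at module 1.349)
pitch radius r_p = m·N/2 = 1.349·74/2 = 49.913000
base radius r_b = r_p·cos α = 49.913000·cos 14.504° = 48.322281
roll angle φ = 22.524° = 0.39311796 rad
x = r_b·(cos φ + φ·sin φ) = 51.913158
y = r_b·(sin φ − φ·cos φ) = 0.963537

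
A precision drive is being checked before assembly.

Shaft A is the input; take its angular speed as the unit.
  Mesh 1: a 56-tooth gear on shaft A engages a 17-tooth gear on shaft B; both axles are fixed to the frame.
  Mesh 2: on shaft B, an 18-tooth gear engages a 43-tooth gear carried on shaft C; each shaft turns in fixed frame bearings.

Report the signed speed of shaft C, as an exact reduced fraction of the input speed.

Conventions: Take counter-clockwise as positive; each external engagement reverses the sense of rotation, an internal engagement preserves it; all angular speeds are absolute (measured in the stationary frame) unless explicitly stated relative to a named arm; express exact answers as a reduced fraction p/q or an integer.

2-mesh fixed-axis compound train (all bearings frame-fixed)
mesh 1 [56T→17T]: |ω|/ω_in = 1×56/17 = 56/17, sense flips to −
mesh 2 [18T→43T]: |ω|/ω_in = (56/17)×18/43 = 1008/731, sense flips to +
signed output speed (× input speed) = 1008/731

1008/731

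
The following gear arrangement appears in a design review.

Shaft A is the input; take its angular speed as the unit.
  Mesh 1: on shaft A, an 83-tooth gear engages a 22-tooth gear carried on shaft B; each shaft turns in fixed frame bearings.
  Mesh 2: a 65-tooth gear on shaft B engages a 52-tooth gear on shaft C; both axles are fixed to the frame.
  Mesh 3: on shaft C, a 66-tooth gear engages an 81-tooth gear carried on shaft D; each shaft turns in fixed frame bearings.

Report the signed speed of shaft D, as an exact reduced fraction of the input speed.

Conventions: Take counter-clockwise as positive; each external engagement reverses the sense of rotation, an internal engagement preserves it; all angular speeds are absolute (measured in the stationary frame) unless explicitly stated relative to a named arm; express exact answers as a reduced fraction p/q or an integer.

-415/108

3-mesh fixed-axis compound train (all bearings frame-fixed)
mesh 1 [83T→22T]: |ω|/ω_in = 1×83/22 = 83/22, sense flips to −
mesh 2 [65T→52T]: |ω|/ω_in = (83/22)×65/52 = 415/88, sense flips to +
mesh 3 [66T→81T]: |ω|/ω_in = (415/88)×66/81 = 415/108, sense flips to −
signed output speed (× input speed) = -415/108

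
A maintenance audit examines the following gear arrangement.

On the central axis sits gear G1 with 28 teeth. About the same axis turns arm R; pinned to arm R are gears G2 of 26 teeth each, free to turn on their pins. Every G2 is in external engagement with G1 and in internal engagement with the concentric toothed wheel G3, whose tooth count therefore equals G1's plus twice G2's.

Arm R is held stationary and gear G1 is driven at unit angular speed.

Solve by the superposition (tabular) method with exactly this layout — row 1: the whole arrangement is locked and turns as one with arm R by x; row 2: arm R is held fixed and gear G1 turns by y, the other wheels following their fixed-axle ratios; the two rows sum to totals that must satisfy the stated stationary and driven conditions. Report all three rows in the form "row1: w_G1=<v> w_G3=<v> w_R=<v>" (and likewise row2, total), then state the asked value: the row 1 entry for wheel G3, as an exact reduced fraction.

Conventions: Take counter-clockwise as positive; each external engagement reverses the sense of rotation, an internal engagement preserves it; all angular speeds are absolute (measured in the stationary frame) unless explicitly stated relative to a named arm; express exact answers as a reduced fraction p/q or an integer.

topology: planetary set — G1 28T / G2 26T / G3 80T, arm = carrier (Willis)
row 1: whole set turns with the arm by x
row 2 (arm held, sun turns y): ω_ring = −(28/80)·y, ω_arm = 0
boundary: total ω_arm = x = 0 and total ω_sun = x + y = 1  ⇒  y = 1, x = 0
row 2 ring = −(28/80)·1 = -7/20
totals (row 1 + row 2): sun 0 + 1 = 1, ring 0 + (-7/20) = -7/20, arm 0 + 0 = 0
asked cell (row1, ring) = 0

row1: w_G1=0 w_G3=0 w_R=0
row2: w_G1=1 w_G3=-7/20 w_R=0
total: w_G1=1 w_G3=-7/20 w_R=0
asked value: 0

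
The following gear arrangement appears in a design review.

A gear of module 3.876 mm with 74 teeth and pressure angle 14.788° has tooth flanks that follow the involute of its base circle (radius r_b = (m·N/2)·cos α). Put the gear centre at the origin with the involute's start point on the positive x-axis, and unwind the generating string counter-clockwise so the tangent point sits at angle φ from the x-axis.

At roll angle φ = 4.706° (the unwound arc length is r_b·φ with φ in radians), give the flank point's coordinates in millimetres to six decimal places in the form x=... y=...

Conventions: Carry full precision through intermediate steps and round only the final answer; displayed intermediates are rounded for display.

x=139.128676 y=0.025594

single-mesh involute tooth geometry (74T wheel at module 3.876)
pitch radius r_p = m·N/2 = 3.876·74/2 = 143.412000
base radius r_b = r_p·cos α = 143.412000·cos 14.788° = 138.661745
roll angle φ = 4.706° = 0.08213519 rad
x = r_b·(cos φ + φ·sin φ) = 139.128676
y = r_b·(sin φ − φ·cos φ) = 0.025594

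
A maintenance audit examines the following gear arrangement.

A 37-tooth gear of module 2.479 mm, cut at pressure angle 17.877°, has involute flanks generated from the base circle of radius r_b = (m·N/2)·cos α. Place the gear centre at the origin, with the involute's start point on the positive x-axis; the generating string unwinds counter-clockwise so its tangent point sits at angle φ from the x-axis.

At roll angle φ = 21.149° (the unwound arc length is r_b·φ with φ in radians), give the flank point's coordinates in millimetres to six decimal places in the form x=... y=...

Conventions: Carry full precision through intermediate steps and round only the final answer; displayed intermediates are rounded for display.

x=46.520134 y=0.721785

class = single-mesh tooth geometry [base-circle involute, m = 2.479, 37T]
pitch radius r_p = m·N/2 = 2.479·37/2 = 45.861500
base radius r_b = r_p·cos α = 45.861500·cos 17.877° = 43.647202
roll angle φ = 21.149° = 0.36911968 rad
x = r_b·(cos φ + φ·sin φ) = 46.520134
y = r_b·(sin φ − φ·cos φ) = 0.721785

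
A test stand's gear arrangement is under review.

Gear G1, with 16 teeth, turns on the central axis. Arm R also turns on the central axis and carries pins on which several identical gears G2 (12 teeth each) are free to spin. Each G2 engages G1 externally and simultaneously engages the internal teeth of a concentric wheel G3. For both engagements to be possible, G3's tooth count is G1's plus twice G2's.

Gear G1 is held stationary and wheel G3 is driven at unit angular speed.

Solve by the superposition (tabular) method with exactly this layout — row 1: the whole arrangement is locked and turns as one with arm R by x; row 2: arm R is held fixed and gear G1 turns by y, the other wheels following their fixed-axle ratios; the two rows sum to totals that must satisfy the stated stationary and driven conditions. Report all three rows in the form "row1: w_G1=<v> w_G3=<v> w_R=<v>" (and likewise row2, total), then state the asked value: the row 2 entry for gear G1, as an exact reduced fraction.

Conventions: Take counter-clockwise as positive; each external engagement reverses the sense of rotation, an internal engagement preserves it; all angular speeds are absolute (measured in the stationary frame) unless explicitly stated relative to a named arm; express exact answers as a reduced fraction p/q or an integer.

class = planetary set [G3 = 16+2·12 = 40; Willis about the carrier]
row 1: whole set turns with the arm by x
row 2 — arm fixed, fixed-axis ratios: sun y, ring −(16/40)·y, arm 0
boundary: total ω_sun = x + y = 0 and total ω_ring = x − (16/40)·y = 1  ⇒  y = -5/7, x = 5/7
row 2 ring = −(16/40)·(-5/7) = 2/7
totals (row 1 + row 2): sun 5/7 + (-5/7) = 0, ring 5/7 + 2/7 = 1, arm 5/7 + 0 = 5/7
asked cell (row2, sun) = -5/7

row1: w_G1=5/7 w_G3=5/7 w_R=5/7
row2: w_G1=-5/7 w_G3=2/7 w_R=0
total: w_G1=0 w_G3=1 w_R=5/7
asked value: -5/7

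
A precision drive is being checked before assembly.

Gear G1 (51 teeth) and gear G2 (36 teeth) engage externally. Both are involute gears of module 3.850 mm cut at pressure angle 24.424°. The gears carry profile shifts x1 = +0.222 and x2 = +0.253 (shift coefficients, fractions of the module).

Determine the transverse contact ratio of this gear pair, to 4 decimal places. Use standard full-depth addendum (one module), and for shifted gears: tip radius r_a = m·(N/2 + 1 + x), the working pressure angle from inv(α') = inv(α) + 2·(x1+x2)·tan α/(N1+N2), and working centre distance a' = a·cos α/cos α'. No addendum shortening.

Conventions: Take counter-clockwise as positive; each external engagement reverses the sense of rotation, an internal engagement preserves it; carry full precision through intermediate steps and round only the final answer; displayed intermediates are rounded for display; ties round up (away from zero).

class = single-mesh tooth geometry [involute pair 51T × 36T, m = 3.850]
base radii: r_b1 = 89.389372, r_b2 = 63.098380
tip radii: r_a1 = 102.879700, r_a2 = 74.124050
inv(α') = inv(24.424°) + 2·(+0.222+0.253)·tan α/(51+36) = 0.03280491  ⇒  α' = 25.72151°
a' = a·cos α / cos α' = 167.4750·cos 24.424°/cos 25.72151° = 169.258912
action lengths: √(r_a1²−r_b1²) = 50.929096, √(r_a2²−r_b2²) = 38.896904
base pitch p_b = π·m·cos α = 11.012745
CR = (50.929096 + 38.896904 − 169.258912·sin 25.72151°)/11.012745 = 1.486286
contact ratio ≈ 1.4863

1.4863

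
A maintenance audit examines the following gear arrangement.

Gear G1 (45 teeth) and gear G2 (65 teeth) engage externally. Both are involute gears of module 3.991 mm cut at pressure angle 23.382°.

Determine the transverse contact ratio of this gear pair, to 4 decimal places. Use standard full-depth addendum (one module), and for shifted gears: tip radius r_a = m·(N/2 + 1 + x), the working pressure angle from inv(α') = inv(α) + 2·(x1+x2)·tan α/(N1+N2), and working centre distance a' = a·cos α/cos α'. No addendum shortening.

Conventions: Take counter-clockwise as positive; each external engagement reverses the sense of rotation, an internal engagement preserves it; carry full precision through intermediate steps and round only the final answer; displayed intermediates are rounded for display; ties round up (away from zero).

topology: single-mesh involute geometry — m = 3.991, 45T/65T pair
base radii: r_b1 = 82.423271, r_b2 = 119.055836
tip radii: r_a1 = 93.788500, r_a2 = 133.698500
no profile shift: α' = α, a' = a
action lengths: √(r_a1²−r_b1²) = 44.751393, √(r_a2²−r_b2²) = 60.835819
base pitch p_b = π·m·cos α = 11.508460
CR = (44.751393 + 60.835819 − 219.505000·sin 23.38200°)/11.508460 = 1.605302
contact ratio ≈ 1.6053

1.6053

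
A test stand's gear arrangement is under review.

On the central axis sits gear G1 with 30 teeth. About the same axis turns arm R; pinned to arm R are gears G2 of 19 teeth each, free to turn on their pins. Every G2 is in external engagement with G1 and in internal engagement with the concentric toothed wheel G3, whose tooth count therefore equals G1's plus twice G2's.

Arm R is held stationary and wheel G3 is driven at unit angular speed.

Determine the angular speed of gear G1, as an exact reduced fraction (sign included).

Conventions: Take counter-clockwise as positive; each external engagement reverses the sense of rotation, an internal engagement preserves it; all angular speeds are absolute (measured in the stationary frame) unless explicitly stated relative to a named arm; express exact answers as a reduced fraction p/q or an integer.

-34/15

recognized (axles ride arm R): planetary set, 30/19/68 teeth
ring teeth: 30 + 2·19 = 68
30(ω_sun−ω_arm) = −68(ω_ring−ω_arm),  ω_arm = 0, ω_ring = 1
ω_sun = 0 − (68/30)(1−0) = -34/15
exact speed ratio = -34/15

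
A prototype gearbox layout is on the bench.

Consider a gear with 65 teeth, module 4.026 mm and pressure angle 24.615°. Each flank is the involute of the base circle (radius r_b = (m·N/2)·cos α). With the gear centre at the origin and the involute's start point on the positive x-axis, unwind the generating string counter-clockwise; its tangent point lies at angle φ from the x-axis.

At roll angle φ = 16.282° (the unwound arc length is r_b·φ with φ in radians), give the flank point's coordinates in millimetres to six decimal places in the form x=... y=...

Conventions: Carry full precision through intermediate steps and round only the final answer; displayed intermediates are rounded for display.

x=123.661304 y=0.902619

single-mesh involute tooth geometry (65T wheel at module 4.026)
pitch radius r_p = m·N/2 = 4.026·65/2 = 130.845000
base radius r_b = r_p·cos α = 130.845000·cos 24.615° = 118.954735
roll angle φ = 16.282° = 0.28417451 rad
x = r_b·(cos φ + φ·sin φ) = 123.661304
y = r_b·(sin φ − φ·cos φ) = 0.902619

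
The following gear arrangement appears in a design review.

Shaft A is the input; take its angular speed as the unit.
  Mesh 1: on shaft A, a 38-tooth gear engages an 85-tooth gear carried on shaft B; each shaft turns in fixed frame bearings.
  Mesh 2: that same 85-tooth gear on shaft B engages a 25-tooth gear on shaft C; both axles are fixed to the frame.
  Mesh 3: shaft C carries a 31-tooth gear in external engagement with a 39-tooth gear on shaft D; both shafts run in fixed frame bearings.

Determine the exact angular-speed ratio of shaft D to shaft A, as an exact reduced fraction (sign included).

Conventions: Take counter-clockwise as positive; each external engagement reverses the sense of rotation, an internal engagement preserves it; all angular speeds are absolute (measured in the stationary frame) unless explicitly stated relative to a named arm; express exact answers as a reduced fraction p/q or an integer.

class = fixed-axis compound train [3 meshes; 3 ratios multiply, 3 sense flips]
mesh 1 [38T→85T]: running ratio 38/85, sense −
mesh 2 [85T→25T]: running ratio 38/25, sense +
mesh 3 [31T→39T]: running ratio 1178/975, sense −
ω_out/ω_in = -1178/975

-1178/975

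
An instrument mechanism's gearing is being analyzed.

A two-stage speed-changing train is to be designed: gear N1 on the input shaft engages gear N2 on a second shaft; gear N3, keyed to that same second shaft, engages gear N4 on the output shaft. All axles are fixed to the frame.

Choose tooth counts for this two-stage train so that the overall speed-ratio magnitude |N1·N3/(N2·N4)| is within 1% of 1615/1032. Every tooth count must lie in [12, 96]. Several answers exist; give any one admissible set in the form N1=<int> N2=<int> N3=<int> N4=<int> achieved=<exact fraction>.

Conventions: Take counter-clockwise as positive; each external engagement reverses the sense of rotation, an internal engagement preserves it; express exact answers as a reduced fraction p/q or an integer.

N1=17 N2=12 N3=95 N4=86 achieved=1615/1032

topology: fixed-axis compound train — 2 stages, target 1615/1032
target = 1615/1032 in lowest terms: an exact hit needs N1·N3 = k·1615 and N2·N4 = k·1032 for one integer k, every count in [12, 96]; additionally prefer no 1:1 stage (N1 ≠ N2, N3 ≠ N4)
k = 1: N1·N3 = 1615 = 17·95, N2·N4 = 1032 = 12·86
achieved = 17·95/(12·86) = 1615/1032; |achieved − target| = 0 ≤ 323/20640 ✓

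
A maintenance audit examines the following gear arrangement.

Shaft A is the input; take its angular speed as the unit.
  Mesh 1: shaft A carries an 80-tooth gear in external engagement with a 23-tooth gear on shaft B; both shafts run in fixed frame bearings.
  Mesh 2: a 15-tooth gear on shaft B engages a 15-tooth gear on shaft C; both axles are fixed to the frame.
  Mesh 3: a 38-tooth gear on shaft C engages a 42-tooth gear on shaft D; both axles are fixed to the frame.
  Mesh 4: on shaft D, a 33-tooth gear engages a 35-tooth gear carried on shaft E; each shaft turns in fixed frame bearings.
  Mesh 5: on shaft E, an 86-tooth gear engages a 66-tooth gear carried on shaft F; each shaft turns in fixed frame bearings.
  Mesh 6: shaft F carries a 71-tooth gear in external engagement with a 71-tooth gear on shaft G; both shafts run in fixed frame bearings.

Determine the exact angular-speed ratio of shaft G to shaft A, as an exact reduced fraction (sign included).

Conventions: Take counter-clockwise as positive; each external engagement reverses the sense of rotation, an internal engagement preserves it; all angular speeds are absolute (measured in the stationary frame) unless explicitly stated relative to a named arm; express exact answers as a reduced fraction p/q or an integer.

13072/3381

class = fixed-axis compound train [6 meshes; 6 ratios multiply, 6 sense flips]
mesh 1 [80T→23T]: running ratio 80/23, sense −
mesh 2 [15T→15T]: running ratio 80/23, sense +
mesh 3 [38T→42T]: running ratio 1520/483, sense −
mesh 4 [33T→35T]: running ratio 3344/1127, sense +
mesh 5 [86T→66T]: running ratio 13072/3381, sense −
mesh 6 [71T→71T]: running ratio 13072/3381, sense +
ω_out/ω_in = 13072/3381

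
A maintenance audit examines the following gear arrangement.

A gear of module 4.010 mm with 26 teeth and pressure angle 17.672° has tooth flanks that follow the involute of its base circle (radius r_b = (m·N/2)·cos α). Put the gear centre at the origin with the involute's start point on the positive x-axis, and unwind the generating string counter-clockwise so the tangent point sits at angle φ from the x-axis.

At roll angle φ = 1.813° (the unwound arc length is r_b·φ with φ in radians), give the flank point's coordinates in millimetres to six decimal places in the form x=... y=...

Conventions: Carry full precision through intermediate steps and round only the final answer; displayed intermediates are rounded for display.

single-mesh involute tooth geometry (26T wheel at module 4.010)
pitch radius r_p = m·N/2 = 4.010·26/2 = 52.130000
base radius r_b = r_p·cos α = 52.130000·cos 17.672° = 49.669982
roll angle φ = 1.813° = 0.03164282 rad
x = r_b·(cos φ + φ·sin φ) = 49.694843
y = r_b·(sin φ − φ·cos φ) = 0.000525

x=49.694843 y=0.000525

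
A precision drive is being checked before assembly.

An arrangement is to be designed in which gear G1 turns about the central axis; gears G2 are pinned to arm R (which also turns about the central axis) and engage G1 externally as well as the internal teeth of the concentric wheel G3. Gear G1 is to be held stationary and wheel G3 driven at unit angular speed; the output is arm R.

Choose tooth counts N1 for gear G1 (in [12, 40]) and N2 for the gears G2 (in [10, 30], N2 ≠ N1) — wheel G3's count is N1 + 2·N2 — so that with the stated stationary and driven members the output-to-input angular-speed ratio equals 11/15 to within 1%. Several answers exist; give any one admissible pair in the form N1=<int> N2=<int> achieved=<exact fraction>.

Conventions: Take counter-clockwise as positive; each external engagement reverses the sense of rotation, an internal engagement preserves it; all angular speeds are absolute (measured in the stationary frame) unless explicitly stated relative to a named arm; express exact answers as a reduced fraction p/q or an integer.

design class (target 11/15): planetary set
Willis with ω_sun = 0: ω_arm/ω_ring = N3/(N1+N3); set equal to 11/15  ⇒  N3/N1 = (11/15)/(1 − 11/15) = 11/4
N3 = N1 + 2·N2  ⇒  N2/N1 = (N3/N1 − 1)/2 = (11/4 − 1)/2 = 7/8
smallest multiple with N1 ≥ 12 and N2 ≥ 10: k = 2  ⇒  N1 = 2·8 = 16, N2 = 2·7 = 14 (N1 ≤ 40, N2 ≤ 30, N2 ≠ N1 ✓), N3 = 16 + 2·14 = 44
check: N3/(N1+N3) with N1 = 16, N3 = 44 gives 11/15; |achieved − target| = 0 ≤ 11/1500 ✓

N1=16 N2=14 achieved=11/15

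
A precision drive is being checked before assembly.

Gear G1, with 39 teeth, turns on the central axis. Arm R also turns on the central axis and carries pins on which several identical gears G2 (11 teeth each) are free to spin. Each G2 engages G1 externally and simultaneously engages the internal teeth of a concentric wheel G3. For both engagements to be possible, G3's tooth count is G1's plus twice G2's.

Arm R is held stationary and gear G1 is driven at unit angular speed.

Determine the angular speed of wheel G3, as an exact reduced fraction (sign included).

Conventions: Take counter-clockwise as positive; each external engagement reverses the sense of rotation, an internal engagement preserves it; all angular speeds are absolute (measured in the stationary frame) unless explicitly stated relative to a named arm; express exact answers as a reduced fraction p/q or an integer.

-39/61

planetary set (39T centre, 11T on arm, 61T internal) — Willis relation
ring teeth: 39 + 2·11 = 61
39(ω_sun−ω_arm) = −61(ω_ring−ω_arm),  ω_arm = 0, ω_sun = 1
ω_ring = 0 − (39/61)(1−0) = -39/61
exact speed ratio = -39/61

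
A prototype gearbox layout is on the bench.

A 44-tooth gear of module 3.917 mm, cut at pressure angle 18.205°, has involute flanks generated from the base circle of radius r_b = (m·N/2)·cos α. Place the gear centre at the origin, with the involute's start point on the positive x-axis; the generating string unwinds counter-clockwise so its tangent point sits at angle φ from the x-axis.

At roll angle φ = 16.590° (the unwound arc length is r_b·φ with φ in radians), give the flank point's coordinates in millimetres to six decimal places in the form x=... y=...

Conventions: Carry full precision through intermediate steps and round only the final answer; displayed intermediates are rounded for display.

x=85.220516 y=0.656870

class = single-mesh tooth geometry [base-circle involute, m = 3.917, 44T]
pitch radius r_p = m·N/2 = 3.917·44/2 = 86.174000
base radius r_b = r_p·cos α = 86.174000·cos 18.205° = 81.860542
roll angle φ = 16.590° = 0.28955012 rad
x = r_b·(cos φ + φ·sin φ) = 85.220516
y = r_b·(sin φ − φ·cos φ) = 0.656870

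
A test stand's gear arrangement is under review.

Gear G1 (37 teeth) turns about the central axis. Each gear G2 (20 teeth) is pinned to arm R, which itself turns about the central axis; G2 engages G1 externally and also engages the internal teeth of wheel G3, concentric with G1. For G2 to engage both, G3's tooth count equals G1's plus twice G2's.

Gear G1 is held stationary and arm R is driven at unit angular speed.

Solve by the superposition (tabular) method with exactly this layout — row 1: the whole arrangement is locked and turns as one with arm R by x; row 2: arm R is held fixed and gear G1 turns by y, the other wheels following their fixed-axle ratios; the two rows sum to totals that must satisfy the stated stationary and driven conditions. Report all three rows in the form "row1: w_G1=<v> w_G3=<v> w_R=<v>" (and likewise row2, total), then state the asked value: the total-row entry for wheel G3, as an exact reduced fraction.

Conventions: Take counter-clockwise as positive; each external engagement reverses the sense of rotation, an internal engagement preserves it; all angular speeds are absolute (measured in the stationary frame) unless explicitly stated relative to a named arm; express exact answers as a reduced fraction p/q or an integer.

planetary set (37T centre, 20T on arm, 77T internal) — Willis relation
row 1 — lock + rotate with arm: ω_sun = ω_ring = ω_arm = x
superposition row 2 [arm held]: sun y, ring −(37/77)·y, arm 0
boundary: total ω_sun = x + y = 0 and total ω_arm = x = 1  ⇒  y = -1, x = 1
row 2 ring = −(37/77)·(-1) = 37/77
totals (row 1 + row 2): sun 1 + (-1) = 0, ring 1 + 37/77 = 114/77, arm 1 + 0 = 1
asked cell (total, ring) = 114/77

row1: w_G1=1 w_G3=1 w_R=1
row2: w_G1=-1 w_G3=37/77 w_R=0
total: w_G1=0 w_G3=114/77 w_R=1
asked value: 114/77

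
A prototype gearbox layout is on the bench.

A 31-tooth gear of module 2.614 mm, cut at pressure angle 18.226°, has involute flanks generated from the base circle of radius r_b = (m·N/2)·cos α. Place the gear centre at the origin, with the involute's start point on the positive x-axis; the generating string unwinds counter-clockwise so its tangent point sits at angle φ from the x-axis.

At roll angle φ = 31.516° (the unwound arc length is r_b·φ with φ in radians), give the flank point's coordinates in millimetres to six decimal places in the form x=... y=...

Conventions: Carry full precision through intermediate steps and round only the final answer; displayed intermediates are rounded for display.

class = single-mesh tooth geometry [base-circle involute, m = 2.614, 31T]
pitch radius r_p = m·N/2 = 2.614·31/2 = 40.517000
base radius r_b = r_p·cos α = 40.517000·cos 18.226° = 38.484271
roll angle φ = 31.516° = 0.55005797 rad
x = r_b·(cos φ + φ·sin φ) = 43.873211
y = r_b·(sin φ − φ·cos φ) = 2.071047

x=43.873211 y=2.071047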